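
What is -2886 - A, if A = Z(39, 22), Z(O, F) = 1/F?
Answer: -63493/22 ≈ -2886.0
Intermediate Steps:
A = 1/22 ≈ 0.045455
-2886 - A = -2886 - 1*1/22 = -2886 - 1/22 = -63493/22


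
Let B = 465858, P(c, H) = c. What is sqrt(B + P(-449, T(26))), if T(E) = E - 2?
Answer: sqrt(465409) ≈ 682.21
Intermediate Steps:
T(E) = -2 + E
sqrt(B + P(-449, T(26))) = sqrt(465858 - 449) = sqrt(465409)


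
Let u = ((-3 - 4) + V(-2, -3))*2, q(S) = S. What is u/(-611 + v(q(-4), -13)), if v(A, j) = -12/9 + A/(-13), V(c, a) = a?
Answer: 780/23869 ≈ 0.032678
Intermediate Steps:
u = -20 (u = ((-3 - 4) - 3)*2 = (-7 - 3)*2 = -10*2 = -20)
v(A, j) = -4/3 - A/13 (v(A, j) = -12*⅑ + A*(-1/13) = -4/3 - A/13)
u/(-611 + v(q(-4), -13)) = -20/(-611 + (-4/3 - 1/13*(-4))) = -20/(-611 + (-4/3 + 4/13)) = -20/(-611 - 40/39) = -20/(-23869/39) = -39/23869*(-20) = 780/23869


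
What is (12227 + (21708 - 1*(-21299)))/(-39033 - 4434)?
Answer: -55234/43467 ≈ -1.2707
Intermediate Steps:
(12227 + (21708 - 1*(-21299)))/(-39033 - 4434) = (12227 + (21708 + 21299))/(-43467) = (12227 + 43007)*(-1/43467) = 55234*(-1/43467) = -55234/43467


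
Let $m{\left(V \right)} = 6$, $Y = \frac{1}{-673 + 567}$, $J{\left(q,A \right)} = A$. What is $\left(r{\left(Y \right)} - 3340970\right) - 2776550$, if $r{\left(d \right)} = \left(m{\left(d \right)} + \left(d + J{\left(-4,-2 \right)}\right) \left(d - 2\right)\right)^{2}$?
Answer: $- \frac{772310084777695}{126247696} \approx -6.1174 \cdot 10^{6}$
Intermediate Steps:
$Y = - \frac{1}{106}$ ($Y = \frac{1}{-106} = - \frac{1}{106} \approx -0.009434$)
$r{\left(d \right)} = \left(6 + \left(-2 + d\right)^{2}\right)^{2}$ ($r{\left(d \right)} = \left(6 + \left(d - 2\right) \left(d - 2\right)\right)^{2} = \left(6 + \left(-2 + d\right) \left(-2 + d\right)\right)^{2} = \left(6 + \left(-2 + d\right)^{2}\right)^{2}$)
$\left(r{\left(Y \right)} - 3340970\right) - 2776550 = \left(\left(10 + \left(- \frac{1}{106}\right)^{2} - - \frac{2}{53}\right)^{2} - 3340970\right) - 2776550 = \left(\left(10 + \frac{1}{11236} + \frac{2}{53}\right)^{2} - 3340970\right) - 2776550 = \left(\left(\frac{112785}{11236}\right)^{2} - 3340970\right) - 2776550 = \left(\frac{12720456225}{126247696} - 3340970\right) - 2776550 = - \frac{421777044448895}{126247696} - 2776550 = - \frac{772310084777695}{126247696}$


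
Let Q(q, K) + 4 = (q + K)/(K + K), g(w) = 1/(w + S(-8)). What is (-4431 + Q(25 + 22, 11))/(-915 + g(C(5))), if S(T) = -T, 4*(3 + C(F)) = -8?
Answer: 36567/7546 ≈ 4.8459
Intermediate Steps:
C(F) = -5 (C(F) = -3 + (1/4)*(-8) = -3 - 2 = -5)
g(w) = 1/(8 + w) (g(w) = 1/(w - 1*(-8)) = 1/(w + 8) = 1/(8 + w))
Q(q, K) = -4 + (K + q)/(2*K) (Q(q, K) = -4 + (q + K)/(K + K) = -4 + (K + q)/((2*K)) = -4 + (K + q)*(1/(2*K)) = -4 + (K + q)/(2*K))
(-4431 + Q(25 + 22, 11))/(-915 + g(C(5))) = (-4431 + (1/2)*((25 + 22) - 7*11)/11)/(-915 + 1/(8 - 5)) = (-4431 + (1/2)*(1/11)*(47 - 77))/(-915 + 1/3) = (-4431 + (1/2)*(1/11)*(-30))/(-915 + 1/3) = (-4431 - 15/11)/(-2744/3) = -48756/11*(-3/2744) = 36567/7546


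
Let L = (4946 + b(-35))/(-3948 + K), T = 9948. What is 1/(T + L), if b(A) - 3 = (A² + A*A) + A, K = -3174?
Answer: 3561/35421146 ≈ 0.00010053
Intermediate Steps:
b(A) = 3 + A + 2*A² (b(A) = 3 + ((A² + A*A) + A) = 3 + ((A² + A²) + A) = 3 + (2*A² + A) = 3 + (A + 2*A²) = 3 + A + 2*A²)
L = -3682/3561 (L = (4946 + (3 - 35 + 2*(-35)²))/(-3948 - 3174) = (4946 + (3 - 35 + 2*1225))/(-7122) = (4946 + (3 - 35 + 2450))*(-1/7122) = (4946 + 2418)*(-1/7122) = 7364*(-1/7122) = -3682/3561 ≈ -1.0340)
1/(T + L) = 1/(9948 - 3682/3561) = 1/(35421146/3561) = 3561/35421146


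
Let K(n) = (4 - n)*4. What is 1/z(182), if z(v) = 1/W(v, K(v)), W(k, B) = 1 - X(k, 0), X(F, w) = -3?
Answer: 4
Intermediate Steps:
K(n) = 16 - 4*n
W(k, B) = 4 (W(k, B) = 1 - 1*(-3) = 1 + 3 = 4)
z(v) = 1/4
1/z(182) = 1/(1/4) = 4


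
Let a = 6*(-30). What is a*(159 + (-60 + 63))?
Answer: -29160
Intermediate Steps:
a = -180
a*(159 + (-60 + 63)) = -180*(159 + (-60 + 63)) = -180*(159 + 3) = -180*162 = -29160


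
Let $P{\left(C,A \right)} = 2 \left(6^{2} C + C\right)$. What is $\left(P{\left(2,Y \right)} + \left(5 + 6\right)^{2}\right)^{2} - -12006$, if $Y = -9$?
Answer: $84367$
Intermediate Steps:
$P{\left(C,A \right)} = 74 C$ ($P{\left(C,A \right)} = 2 \left(36 C + C\right) = 2 \cdot 37 C = 74 C$)
$\left(P{\left(2,Y \right)} + \left(5 + 6\right)^{2}\right)^{2} - -12006 = \left(74 \cdot 2 + \left(5 + 6\right)^{2}\right)^{2} - -12006 = \left(148 + 11^{2}\right)^{2} + 12006 = \left(148 + 121\right)^{2} + 12006 = 269^{2} + 12006 = 72361 + 12006 = 84367$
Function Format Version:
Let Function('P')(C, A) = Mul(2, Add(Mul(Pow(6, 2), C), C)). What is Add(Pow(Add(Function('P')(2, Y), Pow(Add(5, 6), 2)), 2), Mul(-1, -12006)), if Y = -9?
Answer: 84367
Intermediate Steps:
Function('P')(C, A) = Mul(74, C) (Function('P')(C, A) = Mul(2, Add(Mul(36, C), C)) = Mul(2, Mul(37, C)) = Mul(74, C))
Add(Pow(Add(Function('P')(2, Y), Pow(Add(5, 6), 2)), 2), Mul(-1, -12006)) = Add(Pow(Add(Mul(74, 2), Pow(Add(5, 6), 2)), 2), Mul(-1, -12006)) = Add(Pow(Add(148, Pow(11, 2)), 2), 12006) = Add(Pow(Add(148, 121), 2), 12006) = Add(Pow(269, 2), 12006) = Add(72361, 12006) = 84367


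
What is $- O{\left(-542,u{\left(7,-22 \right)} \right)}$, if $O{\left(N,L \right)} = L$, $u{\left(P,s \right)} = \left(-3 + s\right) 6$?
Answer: $150$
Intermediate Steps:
$u{\left(P,s \right)} = -18 + 6 s$
$- O{\left(-542,u{\left(7,-22 \right)} \right)} = - (-18 + 6 \left(-22\right)) = - (-18 - 132) = \left(-1\right) \left(-150\right) = 150$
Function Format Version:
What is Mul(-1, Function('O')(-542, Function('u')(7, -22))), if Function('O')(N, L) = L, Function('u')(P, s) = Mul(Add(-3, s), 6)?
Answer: 150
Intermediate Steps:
Function('u')(P, s) = Add(-18, Mul(6, s))
Mul(-1, Function('O')(-542, Function('u')(7, -22))) = Mul(-1, Add(-18, Mul(6, -22))) = Mul(-1, Add(-18, -132)) = Mul(-1, -150) = 150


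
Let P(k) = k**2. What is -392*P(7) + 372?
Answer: -18836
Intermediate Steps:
-392*P(7) + 372 = -392*7**2 + 372 = -392*49 + 372 = -19208 + 372 = -18836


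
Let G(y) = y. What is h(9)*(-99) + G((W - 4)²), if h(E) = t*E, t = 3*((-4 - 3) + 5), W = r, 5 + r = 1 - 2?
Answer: 5446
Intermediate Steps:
r = -6 (r = -5 + (1 - 2) = -5 - 1 = -6)
W = -6
t = -6 (t = 3*(-7 + 5) = 3*(-2) = -6)
h(E) = -6*E
h(9)*(-99) + G((W - 4)²) = -6*9*(-99) + (-6 - 4)² = -54*(-99) + (-10)² = 5346 + 100 = 5446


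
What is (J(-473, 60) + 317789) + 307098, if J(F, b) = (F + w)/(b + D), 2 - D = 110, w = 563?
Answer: 4999081/8 ≈ 6.2489e+5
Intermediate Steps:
D = -108 (D = 2 - 1*110 = 2 - 110 = -108)
J(F, b) = (563 + F)/(-108 + b) (J(F, b) = (F + 563)/(b - 108) = (563 + F)/(-108 + b))
(J(-473, 60) + 317789) + 307098 = ((563 - 473)/(-108 + 60) + 317789) + 307098 = (90/(-48) + 317789) + 307098 = (-1/48*90 + 317789) + 307098 = (-15/8 + 317789) + 307098 = 2542297/8 + 307098 = 4999081/8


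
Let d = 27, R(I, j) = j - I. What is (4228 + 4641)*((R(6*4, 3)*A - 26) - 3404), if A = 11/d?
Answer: -274468943/9 ≈ -3.0497e+7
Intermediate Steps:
A = 11/27 ≈ 0.40741
(4228 + 4641)*((R(6*4, 3)*A - 26) - 3404) = (4228 + 4641)*(((3 - 6*4)*(11/27) - 26) - 3404) = 8869*(((3 - 1*24)*(11/27) - 26) - 3404) = 8869*(((3 - 24)*(11/27) - 26) - 3404) = 8869*((-21*11/27 - 26) - 3404) = 8869*((-77/9 - 26) - 3404) = 8869*(-311/9 - 3404) = 8869*(-30947/9) = -274468943/9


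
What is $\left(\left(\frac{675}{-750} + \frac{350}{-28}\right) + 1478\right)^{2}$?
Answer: $\frac{53626329}{25} \approx 2.1451 \cdot 10^{6}$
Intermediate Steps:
$\left(\left(\frac{675}{-750} + \frac{350}{-28}\right) + 1478\right)^{2} = \left(\left(675 \left(- \frac{1}{750}\right) + 350 \left(- \frac{1}{28}\right)\right) + 1478\right)^{2} = \left(\left(- \frac{9}{10} - \frac{25}{2}\right) + 1478\right)^{2} = \left(- \frac{67}{5} + 1478\right)^{2} = \left(\frac{7323}{5}\right)^{2} = \frac{53626329}{25}$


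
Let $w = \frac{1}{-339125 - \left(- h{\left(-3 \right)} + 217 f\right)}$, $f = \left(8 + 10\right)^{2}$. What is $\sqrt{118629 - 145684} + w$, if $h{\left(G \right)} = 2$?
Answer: $- \frac{1}{409431} + i \sqrt{27055} \approx -2.4424 \cdot 10^{-6} + 164.48 i$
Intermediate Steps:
$f = 324$ ($f = 18^{2} = 324$)
$w = - \frac{1}{409431}$ ($w = \frac{1}{-339125 + \left(2 - 70308\right)} = \frac{1}{-339125 - 70306} = \frac{1}{-409431} = - \frac{1}{409431} \approx -2.4424 \cdot 10^{-6}$)
$\sqrt{118629 - 145684} + w = \sqrt{118629 - 145684} - \frac{1}{409431} = \sqrt{-27055} - \frac{1}{409431} = i \sqrt{27055} - \frac{1}{409431} = - \frac{1}{409431} + i \sqrt{27055}$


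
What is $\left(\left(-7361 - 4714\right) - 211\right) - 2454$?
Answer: $-14740$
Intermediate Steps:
$\left(\left(-7361 - 4714\right) - 211\right) - 2454 = \left(-12075 - 211\right) - 2454 = -12286 - 2454 = -14740$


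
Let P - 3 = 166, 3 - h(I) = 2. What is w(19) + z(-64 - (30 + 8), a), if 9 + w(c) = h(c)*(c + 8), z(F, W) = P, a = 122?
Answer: 187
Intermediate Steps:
h(I) = 1 (h(I) = 3 - 1*2 = 3 - 2 = 1)
P = 169 (P = 3 + 166 = 169)
z(F, W) = 169
w(c) = -1 + c (w(c) = -9 + 1*(c + 8) = -9 + 1*(8 + c) = -9 + (8 + c) = -1 + c)
w(19) + z(-64 - (30 + 8), a) = (-1 + 19) + 169 = 18 + 169 = 187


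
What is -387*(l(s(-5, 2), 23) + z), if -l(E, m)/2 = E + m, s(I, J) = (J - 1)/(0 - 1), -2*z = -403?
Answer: -121905/2 ≈ -60953.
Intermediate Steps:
z = 403/2 (z = -½*(-403) = 403/2 ≈ 201.50)
s(I, J) = 1 - J (s(I, J) = (-1 + J)/(-1) = (-1 + J)*(-1) = 1 - J)
l(E, m) = -2*E - 2*m (l(E, m) = -2*(E + m) = -2*E - 2*m)
-387*(l(s(-5, 2), 23) + z) = -387*((-2*(1 - 1*2) - 2*23) + 403/2) = -387*((-2*(1 - 2) - 46) + 403/2) = -387*((-2*(-1) - 46) + 403/2) = -387*((2 - 46) + 403/2) = -387*(-44 + 403/2) = -387*315/2 = -121905/2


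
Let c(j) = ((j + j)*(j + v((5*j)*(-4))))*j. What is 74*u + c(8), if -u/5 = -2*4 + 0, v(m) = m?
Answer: -16496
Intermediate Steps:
c(j) = -38*j³ (c(j) = ((j + j)*(j + (5*j)*(-4)))*j = ((2*j)*(j - 20*j))*j = ((2*j)*(-19*j))*j = (-38*j²)*j = -38*j³)
u = 40 (u = -5*(-2*4 + 0) = -5*(-8 + 0) = -5*(-8) = 40)
74*u + c(8) = 74*40 - 38*8³ = 2960 - 38*512 = 2960 - 19456 = -16496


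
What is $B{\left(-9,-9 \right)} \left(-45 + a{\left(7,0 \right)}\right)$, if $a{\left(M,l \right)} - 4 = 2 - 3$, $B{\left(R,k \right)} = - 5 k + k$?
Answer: $-1512$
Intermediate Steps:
$B{\left(R,k \right)} = - 4 k$
$a{\left(M,l \right)} = 3$ ($a{\left(M,l \right)} = 4 + \left(2 - 3\right) = 4 - 1 = 3$)
$B{\left(-9,-9 \right)} \left(-45 + a{\left(7,0 \right)}\right) = \left(-4\right) \left(-9\right) \left(-45 + 3\right) = 36 \left(-42\right) = -1512$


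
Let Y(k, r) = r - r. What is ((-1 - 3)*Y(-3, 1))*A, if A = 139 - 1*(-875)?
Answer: 0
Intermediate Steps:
Y(k, r) = 0
A = 1014 (A = 139 + 875 = 1014)
((-1 - 3)*Y(-3, 1))*A = ((-1 - 3)*0)*1014 = -4*0*1014 = 0*1014 = 0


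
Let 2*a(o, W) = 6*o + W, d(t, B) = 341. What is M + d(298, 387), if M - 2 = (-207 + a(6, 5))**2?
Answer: 140501/4 ≈ 35125.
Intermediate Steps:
a(o, W) = W/2 + 3*o (a(o, W) = (6*o + W)/2 = (W + 6*o)/2 = W/2 + 3*o)
M = 139137/4 (M = 2 + (-207 + ((1/2)*5 + 3*6))**2 = 2 + (-207 + (5/2 + 18))**2 = 2 + (-207 + 41/2)**2 = 2 + (-373/2)**2 = 2 + 139129/4 = 139137/4 ≈ 34784.)
M + d(298, 387) = 139137/4 + 341 = 140501/4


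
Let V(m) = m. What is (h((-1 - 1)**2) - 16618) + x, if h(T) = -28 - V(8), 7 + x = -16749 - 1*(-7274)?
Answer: -26136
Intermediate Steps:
x = -9482 (x = -7 + (-16749 - 1*(-7274)) = -7 + (-16749 + 7274) = -7 - 9475 = -9482)
h(T) = -36 (h(T) = -28 - 1*8 = -28 - 8 = -36)
(h((-1 - 1)**2) - 16618) + x = (-36 - 16618) - 9482 = -16654 - 9482 = -26136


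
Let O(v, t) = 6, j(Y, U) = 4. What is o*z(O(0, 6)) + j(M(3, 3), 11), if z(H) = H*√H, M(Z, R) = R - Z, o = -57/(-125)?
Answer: 4 + 342*√6/125 ≈ 10.702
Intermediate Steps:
o = 57/125 (o = -57*(-1/125) = 57/125 ≈ 0.45600)
z(H) = H^(3/2)
o*z(O(0, 6)) + j(M(3, 3), 11) = 57*6^(3/2)/125 + 4 = 57*(6*√6)/125 + 4 = 342*√6/125 + 4 = 4 + 342*√6/125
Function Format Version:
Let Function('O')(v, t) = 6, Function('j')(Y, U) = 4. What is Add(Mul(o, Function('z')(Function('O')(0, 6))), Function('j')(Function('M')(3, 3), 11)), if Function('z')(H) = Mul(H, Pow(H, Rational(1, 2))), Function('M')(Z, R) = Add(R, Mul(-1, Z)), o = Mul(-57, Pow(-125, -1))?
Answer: Add(4, Mul(Rational(342, 125), Pow(6, Rational(1, 2)))) ≈ 10.702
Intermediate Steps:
o = Rational(57, 125) (o = Mul(-57, Rational(-1, 125)) = Rational(57, 125) ≈ 0.45600)
Function('z')(H) = Pow(H, Rational(3, 2))
Add(Mul(o, Function('z')(Function('O')(0, 6))), Function('j')(Function('M')(3, 3), 11)) = Add(Mul(Rational(57, 125), Pow(6, Rational(3, 2))), 4) = Add(Mul(Rational(57, 125), Mul(6, Pow(6, Rational(1, 2)))), 4) = Add(Mul(Rational(342, 125), Pow(6, Rational(1, 2))), 4) = Add(4, Mul(Rational(342, 125), Pow(6, Rational(1, 2))))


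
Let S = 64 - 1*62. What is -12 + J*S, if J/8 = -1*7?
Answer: -124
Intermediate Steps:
S = 2 (S = 64 - 62 = 2)
J = -56 (J = 8*(-1*7) = 8*(-7) = -56)
-12 + J*S = -12 - 56*2 = -12 - 112 = -124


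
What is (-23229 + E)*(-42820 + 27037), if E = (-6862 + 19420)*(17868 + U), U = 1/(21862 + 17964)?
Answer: -70514383275169542/19913 ≈ -3.5411e+12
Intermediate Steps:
U = 1/39826 ≈ 2.5109e-5
E = 4468205274351/19913 (E = (-6862 + 19420)*(17868 + 1/39826) = 12558*(711610969/39826) = 4468205274351/19913 ≈ 2.2439e+8)
(-23229 + E)*(-42820 + 27037) = (-23229 + 4468205274351/19913)*(-42820 + 27037) = (4467742715274/19913)*(-15783) = -70514383275169542/19913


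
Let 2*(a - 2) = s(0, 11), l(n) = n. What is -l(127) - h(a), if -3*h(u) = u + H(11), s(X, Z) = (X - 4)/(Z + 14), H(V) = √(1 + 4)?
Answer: -3159/25 + √5/3 ≈ -125.61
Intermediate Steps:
H(V) = √5
s(X, Z) = (-4 + X)/(14 + Z)
a = 48/25 (a = 2 + ((-4 + 0)/(14 + 11))/2 = 2 + (-4/25)/2 = 2 + ((1/25)*(-4))/2 = 2 + (½)*(-4/25) = 2 - 2/25 = 48/25 ≈ 1.9200)
h(u) = -u/3 - √5/3 (h(u) = -(u + √5)/3 = -u/3 - √5/3)
-l(127) - h(a) = -1*127 - (-⅓*48/25 - √5/3) = -127 - (-16/25 - √5/3) = -127 + (16/25 + √5/3) = -3159/25 + √5/3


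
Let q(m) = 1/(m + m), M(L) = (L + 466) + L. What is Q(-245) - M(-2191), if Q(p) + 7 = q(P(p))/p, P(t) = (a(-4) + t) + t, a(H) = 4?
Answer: 930889261/238140 ≈ 3909.0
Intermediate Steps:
M(L) = 466 + 2*L (M(L) = (466 + L) + L = 466 + 2*L)
P(t) = 4 + 2*t (P(t) = (4 + t) + t = 4 + 2*t)
q(m) = 1/(2*m)
Q(p) = -7 + 1/(2*p*(4 + 2*p)) (Q(p) = -7 + (1/(2*(4 + 2*p)))/p = -7 + 1/(2*p*(4 + 2*p)))
Q(-245) - M(-2191) = (¼)*(1 - 28*(-245)*(2 - 245))/(-245*(2 - 245)) - (466 + 2*(-2191)) = (¼)*(-1/245)*(1 - 28*(-245)*(-243))/(-243) - (466 - 4382) = (¼)*(-1/245)*(-1/243)*(1 - 1666980) - 1*(-3916) = (¼)*(-1/245)*(-1/243)*(-1666979) + 3916 = -1666979/238140 + 3916 = 930889261/238140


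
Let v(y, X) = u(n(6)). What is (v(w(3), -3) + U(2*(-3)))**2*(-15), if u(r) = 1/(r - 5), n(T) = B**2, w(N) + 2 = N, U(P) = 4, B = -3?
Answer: -4335/16 ≈ -270.94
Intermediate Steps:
w(N) = -2 + N
n(T) = 9 (n(T) = (-3)**2 = 9)
u(r) = 1/(-5 + r)
v(y, X) = 1/4 (v(y, X) = 1/(-5 + 9) = 1/4)
(v(w(3), -3) + U(2*(-3)))**2*(-15) = (1/4 + 4)**2*(-15) = (17/4)**2*(-15) = (289/16)*(-15) = -4335/16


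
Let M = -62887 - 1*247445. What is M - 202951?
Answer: -513283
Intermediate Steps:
M = -310332 (M = -62887 - 247445 = -310332)
M - 202951 = -310332 - 202951 = -513283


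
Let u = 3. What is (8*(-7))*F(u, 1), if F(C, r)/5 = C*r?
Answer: -840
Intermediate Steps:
F(C, r) = 5*C*r (F(C, r) = 5*(C*r) = 5*C*r)
(8*(-7))*F(u, 1) = (8*(-7))*(5*3*1) = -56*15 = -840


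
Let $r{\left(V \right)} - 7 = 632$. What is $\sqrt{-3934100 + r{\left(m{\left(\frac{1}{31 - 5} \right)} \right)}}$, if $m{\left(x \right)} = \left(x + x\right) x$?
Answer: $i \sqrt{3933461} \approx 1983.3 i$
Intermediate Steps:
$m{\left(x \right)} = 2 x^{2}$ ($m{\left(x \right)} = 2 x x = 2 x^{2}$)
$r{\left(V \right)} = 639$ ($r{\left(V \right)} = 7 + 632 = 639$)
$\sqrt{-3934100 + r{\left(m{\left(\frac{1}{31 - 5} \right)} \right)}} = \sqrt{-3934100 + 639} = \sqrt{-3933461} = i \sqrt{3933461}$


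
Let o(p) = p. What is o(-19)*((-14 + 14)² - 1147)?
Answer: 21793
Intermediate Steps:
o(-19)*((-14 + 14)² - 1147) = -19*((-14 + 14)² - 1147) = -19*(0² - 1147) = -19*(0 - 1147) = -19*(-1147) = 21793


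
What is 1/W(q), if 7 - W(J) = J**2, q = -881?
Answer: -1/776154 ≈ -1.2884e-6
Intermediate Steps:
W(J) = 7 - J**2
1/W(q) = 1/(7 - 1*(-881)**2) = 1/(7 - 1*776161) = 1/(7 - 776161) = 1/(-776154) = -1/776154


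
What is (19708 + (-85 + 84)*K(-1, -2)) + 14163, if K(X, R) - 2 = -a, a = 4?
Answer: 33873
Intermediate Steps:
K(X, R) = -2 (K(X, R) = 2 - 1*4 = 2 - 4 = -2)
(19708 + (-85 + 84)*K(-1, -2)) + 14163 = (19708 + (-85 + 84)*(-2)) + 14163 = (19708 - 1*(-2)) + 14163 = (19708 + 2) + 14163 = 19710 + 14163 = 33873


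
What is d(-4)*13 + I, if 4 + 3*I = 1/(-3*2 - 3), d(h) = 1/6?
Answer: 43/54 ≈ 0.79630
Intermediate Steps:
d(h) = 1/6
I = -37/27 (I = -4/3 + 1/(3*(-3*2 - 3)) = -4/3 + 1/(3*(-6 - 3)) = -4/3 + (1/3)/(-9) = -4/3 + (1/3)*(-1/9) = -4/3 - 1/27 = -37/27 ≈ -1.3704)
d(-4)*13 + I = (1/6)*13 - 37/27 = 13/6 - 37/27 = 43/54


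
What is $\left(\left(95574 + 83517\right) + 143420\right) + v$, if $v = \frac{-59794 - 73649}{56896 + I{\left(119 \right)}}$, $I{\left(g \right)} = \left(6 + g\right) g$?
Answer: $\frac{23146803538}{71771} \approx 3.2251 \cdot 10^{5}$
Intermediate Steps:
$I{\left(g \right)} = g \left(6 + g\right)$
$v = - \frac{133443}{71771}$ ($v = \frac{-59794 - 73649}{56896 + 119 \left(6 + 119\right)} = - \frac{133443}{56896 + 119 \cdot 125} = - \frac{133443}{56896 + 14875} = - \frac{133443}{71771} \approx -1.8593$)
$\left(\left(95574 + 83517\right) + 143420\right) + v = \left(\left(95574 + 83517\right) + 143420\right) - \frac{133443}{71771} = \left(179091 + 143420\right) - \frac{133443}{71771} = 322511 - \frac{133443}{71771} = \frac{23146803538}{71771}$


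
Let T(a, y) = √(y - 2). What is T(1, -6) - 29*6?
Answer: -174 + 2*I*√2 ≈ -174.0 + 2.8284*I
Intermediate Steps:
T(a, y) = √(-2 + y)
T(1, -6) - 29*6 = √(-2 - 6) - 29*6 = √(-8) - 174 = 2*I*√2 - 174 = -174 + 2*I*√2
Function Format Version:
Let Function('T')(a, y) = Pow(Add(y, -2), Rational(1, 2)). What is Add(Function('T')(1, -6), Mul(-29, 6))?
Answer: Add(-174, Mul(2, I, Pow(2, Rational(1, 2)))) ≈ Add(-174.00, Mul(2.8284, I))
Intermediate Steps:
Function('T')(a, y) = Pow(Add(-2, y), Rational(1, 2))
Add(Function('T')(1, -6), Mul(-29, 6)) = Add(Pow(Add(-2, -6), Rational(1, 2)), Mul(-29, 6)) = Add(Pow(-8, Rational(1, 2)), -174) = Add(Mul(2, I, Pow(2, Rational(1, 2))), -174) = Add(-174, Mul(2, I, Pow(2, Rational(1, 2))))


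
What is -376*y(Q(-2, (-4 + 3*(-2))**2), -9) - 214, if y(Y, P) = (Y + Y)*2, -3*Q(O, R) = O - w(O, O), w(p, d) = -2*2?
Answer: 2366/3 ≈ 788.67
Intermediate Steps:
w(p, d) = -4
Q(O, R) = -4/3 - O/3 (Q(O, R) = -(O - 1*(-4))/3 = -(O + 4)/3 = -(4 + O)/3 = -4/3 - O/3)
y(Y, P) = 4*Y (y(Y, P) = (2*Y)*2 = 4*Y)
-376*y(Q(-2, (-4 + 3*(-2))**2), -9) - 214 = -1504*(-4/3 - 1/3*(-2)) - 214 = -1504*(-4/3 + 2/3) - 214 = -1504*(-2)/3 - 214 = -376*(-8/3) - 214 = 3008/3 - 214 = 2366/3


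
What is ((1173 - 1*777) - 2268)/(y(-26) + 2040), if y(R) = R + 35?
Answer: -624/683 ≈ -0.91362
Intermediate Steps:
y(R) = 35 + R
((1173 - 1*777) - 2268)/(y(-26) + 2040) = ((1173 - 1*777) - 2268)/((35 - 26) + 2040) = ((1173 - 777) - 2268)/(9 + 2040) = (396 - 2268)/2049 = -1872*1/2049 = -624/683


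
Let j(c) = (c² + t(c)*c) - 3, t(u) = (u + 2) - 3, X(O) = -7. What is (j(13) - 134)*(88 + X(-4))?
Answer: 15228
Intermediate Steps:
t(u) = -1 + u (t(u) = (2 + u) - 3 = -1 + u)
j(c) = -3 + c² + c*(-1 + c) (j(c) = (c² + (-1 + c)*c) - 3 = (c² + c*(-1 + c)) - 3 = -3 + c² + c*(-1 + c))
(j(13) - 134)*(88 + X(-4)) = ((-3 - 1*13 + 2*13²) - 134)*(88 - 7) = ((-3 - 13 + 2*169) - 134)*81 = ((-3 - 13 + 338) - 134)*81 = (322 - 134)*81 = 188*81 = 15228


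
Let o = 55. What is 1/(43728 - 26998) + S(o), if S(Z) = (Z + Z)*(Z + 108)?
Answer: 299968901/16730 ≈ 17930.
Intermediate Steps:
S(Z) = 2*Z*(108 + Z) (S(Z) = (2*Z)*(108 + Z) = 2*Z*(108 + Z))
1/(43728 - 26998) + S(o) = 1/(43728 - 26998) + 2*55*(108 + 55) = 1/16730 + 2*55*163 = 1/16730 + 17930 = 299968901/16730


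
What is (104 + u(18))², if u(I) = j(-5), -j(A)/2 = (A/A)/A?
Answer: 272484/25 ≈ 10899.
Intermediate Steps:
j(A) = -2/A (j(A) = -2*A/A/A = -2/A)
u(I) = ⅖ (u(I) = -2/(-5) = -2*(-⅕) = ⅖)
(104 + u(18))² = (104 + ⅖)² = (522/5)² = 272484/25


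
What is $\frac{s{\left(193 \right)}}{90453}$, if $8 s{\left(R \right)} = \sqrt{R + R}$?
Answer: $\frac{\sqrt{386}}{723624} \approx 2.7151 \cdot 10^{-5}$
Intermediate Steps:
$s{\left(R \right)} = \frac{\sqrt{2} \sqrt{R}}{8}$ ($s{\left(R \right)} = \frac{\sqrt{R + R}}{8} = \frac{\sqrt{2 R}}{8} = \frac{\sqrt{2} \sqrt{R}}{8}$)
$\frac{s{\left(193 \right)}}{90453} = \frac{\frac{1}{8} \sqrt{2} \sqrt{193}}{90453} = \frac{\sqrt{386}}{8} \cdot \frac{1}{90453} = \frac{\sqrt{386}}{723624}$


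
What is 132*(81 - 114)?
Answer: -4356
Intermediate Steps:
132*(81 - 114) = 132*(-33) = -4356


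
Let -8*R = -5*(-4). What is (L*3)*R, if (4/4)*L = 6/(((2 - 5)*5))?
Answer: 3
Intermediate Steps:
R = -5/2 (R = -(-5)*(-4)/8 = -⅛*20 = -5/2 ≈ -2.5000)
L = -⅖ (L = 6/(((2 - 5)*5)) = 6/((-3*5)) = 6/(-15) = 6*(-1/15) = -⅖ ≈ -0.40000)
(L*3)*R = -⅖*3*(-5/2) = -6/5*(-5/2) = 3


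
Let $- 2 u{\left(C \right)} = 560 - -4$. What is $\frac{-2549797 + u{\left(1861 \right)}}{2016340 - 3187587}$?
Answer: $\frac{364297}{167321} \approx 2.1772$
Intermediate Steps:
$u{\left(C \right)} = -282$ ($u{\left(C \right)} = - \frac{560 - -4}{2} = - \frac{560 + 4}{2} = \left(- \frac{1}{2}\right) 564 = -282$)
$\frac{-2549797 + u{\left(1861 \right)}}{2016340 - 3187587} = \frac{-2549797 - 282}{2016340 - 3187587} = - \frac{2550079}{-1171247} = \left(-2550079\right) \left(- \frac{1}{1171247}\right) = \frac{364297}{167321}$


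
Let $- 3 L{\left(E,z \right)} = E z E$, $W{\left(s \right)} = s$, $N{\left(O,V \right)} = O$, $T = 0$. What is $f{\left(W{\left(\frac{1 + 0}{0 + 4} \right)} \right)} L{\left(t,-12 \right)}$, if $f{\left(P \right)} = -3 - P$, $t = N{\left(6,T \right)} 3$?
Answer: $-4212$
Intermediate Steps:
$t = 18$ ($t = 6 \cdot 3 = 18$)
$L{\left(E,z \right)} = - \frac{z E^{2}}{3}$ ($L{\left(E,z \right)} = - \frac{E z E}{3} = - \frac{z E^{2}}{3}$)
$f{\left(W{\left(\frac{1 + 0}{0 + 4} \right)} \right)} L{\left(t,-12 \right)} = \left(-3 - \frac{1 + 0}{0 + 4}\right) \left(\left(- \frac{1}{3}\right) \left(-12\right) 18^{2}\right) = \left(-3 - 1 \cdot \frac{1}{4}\right) \left(\left(- \frac{1}{3}\right) \left(-12\right) 324\right) = \left(-3 - 1 \cdot \frac{1}{4}\right) 1296 = \left(-3 - \frac{1}{4}\right) 1296 = \left(- \frac{13}{4}\right) 1296 = -4212$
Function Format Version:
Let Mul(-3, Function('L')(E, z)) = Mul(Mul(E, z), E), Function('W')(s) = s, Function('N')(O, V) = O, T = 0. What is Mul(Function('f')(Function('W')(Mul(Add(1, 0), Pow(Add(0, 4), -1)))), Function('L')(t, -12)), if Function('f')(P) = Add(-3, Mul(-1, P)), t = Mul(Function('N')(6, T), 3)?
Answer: -4212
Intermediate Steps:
t = 18 (t = Mul(6, 3) = 18)
Function('L')(E, z) = Mul(Rational(-1, 3), z, Pow(E, 2)) (Function('L')(E, z) = Mul(Rational(-1, 3), Mul(Mul(E, z), E)) = Mul(Rational(-1, 3), Mul(z, Pow(E, 2))) = Mul(Rational(-1, 3), z, Pow(E, 2)))
Mul(Function('f')(Function('W')(Mul(Add(1, 0), Pow(Add(0, 4), -1)))), Function('L')(t, -12)) = Mul(Add(-3, Mul(-1, Mul(Add(1, 0), Pow(Add(0, 4), -1)))), Mul(Rational(-1, 3), -12, Pow(18, 2))) = Mul(Add(-3, Mul(-1, Mul(1, Pow(4, -1)))), Mul(Rational(-1, 3), -12, 324)) = Mul(Add(-3, Mul(-1, Mul(1, Rational(1, 4)))), 1296) = Mul(Add(-3, Mul(-1, Rational(1, 4))), 1296) = Mul(Add(-3, Rational(-1, 4)), 1296) = Mul(Rational(-13, 4), 1296) = -4212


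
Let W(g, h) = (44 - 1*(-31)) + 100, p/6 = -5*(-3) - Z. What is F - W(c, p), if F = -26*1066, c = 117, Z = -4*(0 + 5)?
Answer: -27891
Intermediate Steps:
Z = -20 (Z = -4*5 = -20)
p = 210 (p = 6*(-5*(-3) - 1*(-20)) = 6*(15 + 20) = 6*35 = 210)
F = -27716
W(g, h) = 175 (W(g, h) = (44 + 31) + 100 = 75 + 100 = 175)
F - W(c, p) = -27716 - 1*175 = -27716 - 175 = -27891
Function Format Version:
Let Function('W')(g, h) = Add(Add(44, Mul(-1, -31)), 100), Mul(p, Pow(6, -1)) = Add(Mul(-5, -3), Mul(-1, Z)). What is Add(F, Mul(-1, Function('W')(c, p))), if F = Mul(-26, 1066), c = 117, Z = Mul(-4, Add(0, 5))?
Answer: -27891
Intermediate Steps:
Z = -20 (Z = Mul(-4, 5) = -20)
p = 210 (p = Mul(6, Add(Mul(-5, -3), Mul(-1, -20))) = Mul(6, Add(15, 20)) = Mul(6, 35) = 210)
F = -27716
Function('W')(g, h) = 175 (Function('W')(g, h) = Add(Add(44, 31), 100) = Add(75, 100) = 175)
Add(F, Mul(-1, Function('W')(c, p))) = Add(-27716, Mul(-1, 175)) = Add(-27716, -175) = -27891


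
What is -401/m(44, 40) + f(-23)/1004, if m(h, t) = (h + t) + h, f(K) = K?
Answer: -101387/32128 ≈ -3.1557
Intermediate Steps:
m(h, t) = t + 2*h
-401/m(44, 40) + f(-23)/1004 = -401/(40 + 2*44) - 23/1004 = -401/(40 + 88) - 23*1/1004 = -401/128 - 23/1004 = -101387/32128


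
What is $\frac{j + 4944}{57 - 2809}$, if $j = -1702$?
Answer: $- \frac{1621}{1376} \approx -1.1781$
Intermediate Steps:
$\frac{j + 4944}{57 - 2809} = \frac{-1702 + 4944}{57 - 2809} = \frac{3242}{-2752} = 3242 \left(- \frac{1}{2752}\right) = - \frac{1621}{1376}$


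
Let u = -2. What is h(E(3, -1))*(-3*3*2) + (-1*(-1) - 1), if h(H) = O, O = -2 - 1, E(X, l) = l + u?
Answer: 54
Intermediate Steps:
E(X, l) = -2 + l (E(X, l) = l - 2 = -2 + l)
O = -3
h(H) = -3
h(E(3, -1))*(-3*3*2) + (-1*(-1) - 1) = -3*(-3*3)*2 + (-1*(-1) - 1) = -(-27)*2 + (1 - 1) = -3*(-18) + 0 = 54 + 0 = 54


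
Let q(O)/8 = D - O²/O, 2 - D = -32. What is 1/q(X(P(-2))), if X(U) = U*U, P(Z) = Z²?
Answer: 1/144 ≈ 0.0069444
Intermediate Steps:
D = 34 (D = 2 - 1*(-32) = 2 + 32 = 34)
X(U) = U²
q(O) = 272 - 8*O (q(O) = 8*(34 - O²/O) = 8*(34 - O) = 272 - 8*O)
1/q(X(P(-2))) = 1/(272 - 8*((-2)²)²) = 1/(272 - 8*4²) = 1/(272 - 8*16) = 1/(272 - 128) = 1/144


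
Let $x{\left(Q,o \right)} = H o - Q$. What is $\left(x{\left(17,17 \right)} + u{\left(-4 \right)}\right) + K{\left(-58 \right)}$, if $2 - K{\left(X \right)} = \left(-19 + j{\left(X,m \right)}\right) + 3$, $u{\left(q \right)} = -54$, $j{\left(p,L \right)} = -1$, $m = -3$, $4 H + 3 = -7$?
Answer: $- \frac{189}{2} \approx -94.5$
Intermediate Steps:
$H = - \frac{5}{2}$ ($H = - \frac{3}{4} + \frac{1}{4} \left(-7\right) = - \frac{3}{4} - \frac{7}{4} = - \frac{5}{2} \approx -2.5$)
$x{\left(Q,o \right)} = - Q - \frac{5 o}{2}$ ($x{\left(Q,o \right)} = - \frac{5 o}{2} - Q = - Q - \frac{5 o}{2}$)
$K{\left(X \right)} = 19$ ($K{\left(X \right)} = 2 - \left(\left(-19 - 1\right) + 3\right) = 2 - \left(-20 + 3\right) = 2 - -17 = 2 + 17 = 19$)
$\left(x{\left(17,17 \right)} + u{\left(-4 \right)}\right) + K{\left(-58 \right)} = \left(\left(\left(-1\right) 17 - \frac{85}{2}\right) - 54\right) + 19 = \left(\left(-17 - \frac{85}{2}\right) - 54\right) + 19 = \left(- \frac{119}{2} - 54\right) + 19 = - \frac{227}{2} + 19 = - \frac{189}{2}$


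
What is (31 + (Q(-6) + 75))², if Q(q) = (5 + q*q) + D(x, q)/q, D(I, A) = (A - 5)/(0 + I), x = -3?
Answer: 6943225/324 ≈ 21430.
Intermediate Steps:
D(I, A) = (-5 + A)/I
Q(q) = 5 + q² + (5/3 - q/3)/q (Q(q) = (5 + q*q) + ((-5 + q)/(-3))/q = (5 + q²) + (-(-5 + q)/3)/q = (5 + q²) + (5/3 - q/3)/q = 5 + q² + (5/3 - q/3)/q)
(31 + (Q(-6) + 75))² = (31 + ((14/3 + (-6)² + (5/3)/(-6)) + 75))² = (31 + ((14/3 + 36 + (5/3)*(-⅙)) + 75))² = (31 + ((14/3 + 36 - 5/18) + 75))² = (31 + (727/18 + 75))² = (31 + 2077/18)² = (2635/18)² = 6943225/324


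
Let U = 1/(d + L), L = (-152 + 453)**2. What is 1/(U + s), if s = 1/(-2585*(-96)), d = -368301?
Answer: 3445701600/1477 ≈ 2.3329e+6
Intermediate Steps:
L = 90601 (L = 301**2 = 90601)
U = -1/277700 (U = 1/(-368301 + 90601) = 1/(-277700) = -1/277700 ≈ -3.6010e-6)
s = 1/248160 ≈ 4.0297e-6
1/(U + s) = 1/(-1/277700 + 1/248160) = 1/(1477/3445701600) = 3445701600/1477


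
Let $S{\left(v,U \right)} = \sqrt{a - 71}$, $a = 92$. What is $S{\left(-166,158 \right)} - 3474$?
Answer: $-3474 + \sqrt{21} \approx -3469.4$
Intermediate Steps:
$S{\left(v,U \right)} = \sqrt{21}$ ($S{\left(v,U \right)} = \sqrt{92 - 71} = \sqrt{21}$)
$S{\left(-166,158 \right)} - 3474 = \sqrt{21} - 3474 = -3474 + \sqrt{21}$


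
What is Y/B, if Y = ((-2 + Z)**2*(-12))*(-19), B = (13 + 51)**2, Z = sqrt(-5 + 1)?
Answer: -57*I/128 ≈ -0.44531*I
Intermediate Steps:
Z = 2*I (Z = sqrt(-4) = 2*I ≈ 2.0*I)
B = 4096 (B = 64**2 = 4096)
Y = 228*(-2 + 2*I)**2 (Y = ((-2 + 2*I)**2*(-12))*(-19) = -12*(-2 + 2*I)**2*(-19) = 228*(-2 + 2*I)**2 ≈ -1824.0*I)
Y/B = -1824*I/4096 = -1824*I*(1/4096) = -57*I/128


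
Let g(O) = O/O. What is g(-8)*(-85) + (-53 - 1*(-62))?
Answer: -76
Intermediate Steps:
g(O) = 1
g(-8)*(-85) + (-53 - 1*(-62)) = 1*(-85) + (-53 - 1*(-62)) = -85 + (-53 + 62) = -85 + 9 = -76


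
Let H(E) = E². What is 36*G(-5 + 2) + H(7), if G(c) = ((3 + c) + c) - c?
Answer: 49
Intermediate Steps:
G(c) = 3 + c (G(c) = (3 + 2*c) - c = 3 + c)
36*G(-5 + 2) + H(7) = 36*(3 + (-5 + 2)) + 7² = 36*(3 - 3) + 49 = 36*0 + 49 = 0 + 49 = 49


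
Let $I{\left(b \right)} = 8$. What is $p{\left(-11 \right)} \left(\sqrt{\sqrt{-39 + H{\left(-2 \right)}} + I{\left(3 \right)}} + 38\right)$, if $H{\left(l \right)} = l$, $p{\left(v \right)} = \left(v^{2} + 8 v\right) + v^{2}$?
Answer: $5852 + 154 \sqrt{8 + i \sqrt{41}} \approx 6317.2 + 163.23 i$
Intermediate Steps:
$p{\left(v \right)} = 2 v^{2} + 8 v$
$p{\left(-11 \right)} \left(\sqrt{\sqrt{-39 + H{\left(-2 \right)}} + I{\left(3 \right)}} + 38\right) = 2 \left(-11\right) \left(4 - 11\right) \left(\sqrt{\sqrt{-39 - 2} + 8} + 38\right) = 2 \left(-11\right) \left(-7\right) \left(\sqrt{\sqrt{-41} + 8} + 38\right) = 154 \left(\sqrt{i \sqrt{41} + 8} + 38\right) = 154 \left(\sqrt{8 + i \sqrt{41}} + 38\right) = 154 \left(38 + \sqrt{8 + i \sqrt{41}}\right) = 5852 + 154 \sqrt{8 + i \sqrt{41}}$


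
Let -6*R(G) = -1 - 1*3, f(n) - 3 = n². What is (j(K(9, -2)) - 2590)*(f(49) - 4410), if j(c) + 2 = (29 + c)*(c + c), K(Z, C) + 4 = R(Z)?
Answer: 49885208/9 ≈ 5.5428e+6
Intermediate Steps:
f(n) = 3 + n²
R(G) = ⅔ (R(G) = -(-1 - 1*3)/6 = -(-1 - 3)/6 = -⅙*(-4) = ⅔)
K(Z, C) = -10/3 (K(Z, C) = -4 + ⅔ = -10/3)
j(c) = -2 + 2*c*(29 + c) (j(c) = -2 + (29 + c)*(c + c) = -2 + (29 + c)*(2*c) = -2 + 2*c*(29 + c))
(j(K(9, -2)) - 2590)*(f(49) - 4410) = ((-2 + 2*(-10/3)² + 58*(-10/3)) - 2590)*((3 + 49²) - 4410) = ((-2 + 2*(100/9) - 580/3) - 2590)*((3 + 2401) - 4410) = ((-2 + 200/9 - 580/3) - 2590)*(2404 - 4410) = (-1558/9 - 2590)*(-2006) = -24868/9*(-2006) = 49885208/9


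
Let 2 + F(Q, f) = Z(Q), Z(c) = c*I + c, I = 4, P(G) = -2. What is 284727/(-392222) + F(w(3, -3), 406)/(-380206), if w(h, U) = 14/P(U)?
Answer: -27060100387/37281289433 ≈ -0.72584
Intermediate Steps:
w(h, U) = -7 (w(h, U) = 14/(-2) = 14*(-½) = -7)
Z(c) = 5*c (Z(c) = c*4 + c = 4*c + c = 5*c)
F(Q, f) = -2 + 5*Q
284727/(-392222) + F(w(3, -3), 406)/(-380206) = 284727/(-392222) + (-2 + 5*(-7))/(-380206) = 284727*(-1/392222) + (-2 - 35)*(-1/380206) = -284727/392222 - 37*(-1/380206) = -284727/392222 + 37/380206 = -27060100387/37281289433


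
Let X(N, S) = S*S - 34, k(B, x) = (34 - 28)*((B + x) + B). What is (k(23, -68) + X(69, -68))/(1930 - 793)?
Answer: 1486/379 ≈ 3.9208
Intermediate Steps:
k(B, x) = 6*x + 12*B (k(B, x) = 6*(x + 2*B) = 6*x + 12*B)
X(N, S) = -34 + S² (X(N, S) = S² - 34 = -34 + S²)
(k(23, -68) + X(69, -68))/(1930 - 793) = ((6*(-68) + 12*23) + (-34 + (-68)²))/(1930 - 793) = ((-408 + 276) + (-34 + 4624))/1137 = (-132 + 4590)*(1/1137) = 4458*(1/1137) = 1486/379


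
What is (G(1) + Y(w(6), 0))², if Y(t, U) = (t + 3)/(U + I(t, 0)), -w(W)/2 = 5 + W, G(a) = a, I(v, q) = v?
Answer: 1681/484 ≈ 3.4731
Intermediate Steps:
w(W) = -10 - 2*W (w(W) = -2*(5 + W) = -10 - 2*W)
Y(t, U) = (3 + t)/(U + t) (Y(t, U) = (t + 3)/(U + t) = (3 + t)/(U + t))
(G(1) + Y(w(6), 0))² = (1 + (3 + (-10 - 2*6))/(0 + (-10 - 2*6)))² = (1 + (3 + (-10 - 12))/(0 + (-10 - 12)))² = (1 + (3 - 22)/(0 - 22))² = (1 - 19/(-22))² = (1 - 1/22*(-19))² = (1 + 19/22)² = (41/22)² = 1681/484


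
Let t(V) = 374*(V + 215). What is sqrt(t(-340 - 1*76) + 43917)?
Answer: 3*I*sqrt(3473) ≈ 176.8*I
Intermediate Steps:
t(V) = 80410 + 374*V (t(V) = 374*(215 + V) = 80410 + 374*V)
sqrt(t(-340 - 1*76) + 43917) = sqrt((80410 + 374*(-340 - 1*76)) + 43917) = sqrt((80410 + 374*(-340 - 76)) + 43917) = sqrt((80410 + 374*(-416)) + 43917) = sqrt((80410 - 155584) + 43917) = sqrt(-75174 + 43917) = sqrt(-31257) = 3*I*sqrt(3473)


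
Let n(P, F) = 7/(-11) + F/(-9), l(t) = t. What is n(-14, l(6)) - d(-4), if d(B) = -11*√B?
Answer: -43/33 + 22*I ≈ -1.303 + 22.0*I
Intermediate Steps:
n(P, F) = -7/11 - F/9 (n(P, F) = 7*(-1/11) + F*(-⅑) = -7/11 - F/9)
n(-14, l(6)) - d(-4) = (-7/11 - ⅑*6) - (-11)*√(-4) = (-7/11 - ⅔) - (-11)*2*I = -43/33 - (-22)*I = -43/33 + 22*I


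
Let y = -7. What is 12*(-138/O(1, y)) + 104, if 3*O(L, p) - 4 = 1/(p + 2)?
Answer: -22864/19 ≈ -1203.4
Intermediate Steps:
O(L, p) = 4/3 + 1/(3*(2 + p)) (O(L, p) = 4/3 + 1/(3*(p + 2)) = 4/3 + 1/(3*(2 + p)))
12*(-138/O(1, y)) + 104 = 12*(-138*3*(2 - 7)/(9 + 4*(-7))) + 104 = 12*(-138*(-15/(9 - 28))) + 104 = 12*(-138/((⅓)*(-⅕)*(-19))) + 104 = 12*(-138/19/15) + 104 = 12*(-138*15/19) + 104 = 12*(-2070/19) + 104 = -24840/19 + 104 = -22864/19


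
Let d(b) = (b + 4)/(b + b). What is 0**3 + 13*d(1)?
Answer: 65/2 ≈ 32.500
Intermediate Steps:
d(b) = (4 + b)/(2*b) (d(b) = (4 + b)/((2*b)) = (4 + b)*(1/(2*b)) = (4 + b)/(2*b))
0**3 + 13*d(1) = 0**3 + 13*((1/2)*(4 + 1)/1) = 0 + 13*((1/2)*1*5) = 0 + 13*(5/2) = 0 + 65/2 = 65/2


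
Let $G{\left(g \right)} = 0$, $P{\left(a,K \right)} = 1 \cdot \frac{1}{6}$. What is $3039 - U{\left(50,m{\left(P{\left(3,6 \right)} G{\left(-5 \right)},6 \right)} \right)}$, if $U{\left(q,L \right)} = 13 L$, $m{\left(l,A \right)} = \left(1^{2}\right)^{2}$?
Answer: $3026$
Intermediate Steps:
$P{\left(a,K \right)} = \frac{1}{6}$ ($P{\left(a,K \right)} = 1 \cdot \frac{1}{6} = \frac{1}{6}$)
$m{\left(l,A \right)} = 1$ ($m{\left(l,A \right)} = 1^{2} = 1$)
$3039 - U{\left(50,m{\left(P{\left(3,6 \right)} G{\left(-5 \right)},6 \right)} \right)} = 3039 - 13 \cdot 1 = 3039 - 13 = 3026$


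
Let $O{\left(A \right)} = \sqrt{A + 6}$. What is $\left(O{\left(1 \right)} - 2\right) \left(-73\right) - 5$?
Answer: $141 - 73 \sqrt{7} \approx -52.14$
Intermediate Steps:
$O{\left(A \right)} = \sqrt{6 + A}$
$\left(O{\left(1 \right)} - 2\right) \left(-73\right) - 5 = \left(\sqrt{6 + 1} - 2\right) \left(-73\right) - 5 = \left(\sqrt{7} - 2\right) \left(-73\right) - 5 = \left(-2 + \sqrt{7}\right) \left(-73\right) - 5 = \left(146 - 73 \sqrt{7}\right) - 5 = 141 - 73 \sqrt{7}$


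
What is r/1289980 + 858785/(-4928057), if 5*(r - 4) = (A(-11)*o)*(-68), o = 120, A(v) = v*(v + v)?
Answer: -152705115294/317854748443 ≈ -0.48042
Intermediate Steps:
A(v) = 2*v² (A(v) = v*(2*v) = 2*v²)
r = -394940 (r = 4 + (((2*(-11)²)*120)*(-68))/5 = 4 + (((2*121)*120)*(-68))/5 = 4 + ((242*120)*(-68))/5 = 4 + (29040*(-68))/5 = 4 + (⅕)*(-1974720) = 4 - 394944 = -394940)
r/1289980 + 858785/(-4928057) = -394940/1289980 + 858785/(-4928057) = -394940*1/1289980 + 858785*(-1/4928057) = -19747/64499 - 858785/4928057 = -152705115294/317854748443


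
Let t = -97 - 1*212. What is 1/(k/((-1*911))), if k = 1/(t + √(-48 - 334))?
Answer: 281499 - 911*I*√382 ≈ 2.815e+5 - 17805.0*I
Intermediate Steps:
t = -309 (t = -97 - 212 = -309)
k = 1/(-309 + I*√382) (k = 1/(-309 + √(-48 - 334)) = 1/(-309 + √(-382)) = 1/(-309 + I*√382) ≈ -0.0032233 - 0.00020388*I)
1/(k/((-1*911))) = 1/((-309/95863 - I*√382/95863)/((-1*911))) = 1/((-309/95863 - I*√382/95863)/(-911)) = 1/((-309/95863 - I*√382/95863)*(-1/911)) = 1/(309/87331193 + I*√382/87331193)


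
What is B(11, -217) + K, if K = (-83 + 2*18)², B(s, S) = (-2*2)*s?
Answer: 2165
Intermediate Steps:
B(s, S) = -4*s
K = 2209 (K = (-83 + 36)² = (-47)² = 2209)
B(11, -217) + K = -4*11 + 2209 = -44 + 2209 = 2165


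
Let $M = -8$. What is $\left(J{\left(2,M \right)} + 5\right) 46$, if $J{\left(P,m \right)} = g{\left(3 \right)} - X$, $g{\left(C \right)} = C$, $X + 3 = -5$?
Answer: $736$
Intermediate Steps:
$X = -8$ ($X = -3 - 5 = -8$)
$J{\left(P,m \right)} = 11$ ($J{\left(P,m \right)} = 3 - -8 = 3 + 8 = 11$)
$\left(J{\left(2,M \right)} + 5\right) 46 = \left(11 + 5\right) 46 = 16 \cdot 46 = 736$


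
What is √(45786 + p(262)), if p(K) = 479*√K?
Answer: √(45786 + 479*√262) ≈ 231.39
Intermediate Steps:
√(45786 + p(262)) = √(45786 + 479*√262)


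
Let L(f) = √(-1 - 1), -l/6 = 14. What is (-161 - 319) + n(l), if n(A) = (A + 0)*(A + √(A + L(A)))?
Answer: 6576 - 84*√(-84 + I*√2) ≈ 6569.5 - 769.9*I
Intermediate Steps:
l = -84 (l = -6*14 = -84)
L(f) = I*√2 (L(f) = √(-2) = I*√2)
n(A) = A*(A + √(A + I*√2)) (n(A) = (A + 0)*(A + √(A + I*√2)) = A*(A + √(A + I*√2)))
(-161 - 319) + n(l) = (-161 - 319) - 84*(-84 + √(-84 + I*√2)) = -480 + (7056 - 84*√(-84 + I*√2)) = 6576 - 84*√(-84 + I*√2)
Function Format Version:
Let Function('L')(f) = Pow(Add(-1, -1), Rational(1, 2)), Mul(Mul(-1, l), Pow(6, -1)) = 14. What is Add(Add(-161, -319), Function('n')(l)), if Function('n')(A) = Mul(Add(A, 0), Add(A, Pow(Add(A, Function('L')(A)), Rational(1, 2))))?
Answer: Add(6576, Mul(-84, Pow(Add(-84, Mul(I, Pow(2, Rational(1, 2)))), Rational(1, 2)))) ≈ Add(6569.5, Mul(-769.90, I))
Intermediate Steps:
l = -84 (l = Mul(-6, 14) = -84)
Function('L')(f) = Mul(I, Pow(2, Rational(1, 2))) (Function('L')(f) = Pow(-2, Rational(1, 2)) = Mul(I, Pow(2, Rational(1, 2))))
Function('n')(A) = Mul(A, Add(A, Pow(Add(A, Mul(I, Pow(2, Rational(1, 2)))), Rational(1, 2)))) (Function('n')(A) = Mul(Add(A, 0), Add(A, Pow(Add(A, Mul(I, Pow(2, Rational(1, 2)))), Rational(1, 2)))) = Mul(A, Add(A, Pow(Add(A, Mul(I, Pow(2, Rational(1, 2)))), Rational(1, 2)))))
Add(Add(-161, -319), Function('n')(l)) = Add(Add(-161, -319), Mul(-84, Add(-84, Pow(Add(-84, Mul(I, Pow(2, Rational(1, 2)))), Rational(1, 2))))) = Add(-480, Add(7056, Mul(-84, Pow(Add(-84, Mul(I, Pow(2, Rational(1, 2)))), Rational(1, 2))))) = Add(6576, Mul(-84, Pow(Add(-84, Mul(I, Pow(2, Rational(1, 2)))), Rational(1, 2))))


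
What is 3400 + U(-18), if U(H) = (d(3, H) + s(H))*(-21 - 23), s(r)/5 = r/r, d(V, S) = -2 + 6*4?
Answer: 2212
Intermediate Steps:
d(V, S) = 22 (d(V, S) = -2 + 24 = 22)
s(r) = 5 (s(r) = 5*(r/r) = 5*1 = 5)
U(H) = -1188 (U(H) = (22 + 5)*(-21 - 23) = 27*(-44) = -1188)
3400 + U(-18) = 3400 - 1188 = 2212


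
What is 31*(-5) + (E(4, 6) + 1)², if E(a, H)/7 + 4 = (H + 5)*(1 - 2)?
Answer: 10661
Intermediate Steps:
E(a, H) = -63 - 7*H (E(a, H) = -28 + 7*((H + 5)*(1 - 2)) = -28 + 7*((5 + H)*(-1)) = -28 + 7*(-5 - H) = -28 + (-35 - 7*H) = -63 - 7*H)
31*(-5) + (E(4, 6) + 1)² = 31*(-5) + ((-63 - 7*6) + 1)² = -155 + ((-63 - 42) + 1)² = -155 + (-105 + 1)² = -155 + (-104)² = -155 + 10816 = 10661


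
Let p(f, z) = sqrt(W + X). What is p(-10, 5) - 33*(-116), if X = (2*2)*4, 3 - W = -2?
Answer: 3828 + sqrt(21) ≈ 3832.6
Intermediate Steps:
W = 5 (W = 3 - 1*(-2) = 3 + 2 = 5)
X = 16 (X = 4*4 = 16)
p(f, z) = sqrt(21) (p(f, z) = sqrt(5 + 16) = sqrt(21))
p(-10, 5) - 33*(-116) = sqrt(21) - 33*(-116) = sqrt(21) + 3828 = 3828 + sqrt(21)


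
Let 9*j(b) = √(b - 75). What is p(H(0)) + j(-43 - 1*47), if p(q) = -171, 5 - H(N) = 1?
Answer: -171 + I*√165/9 ≈ -171.0 + 1.4272*I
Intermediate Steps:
H(N) = 4 (H(N) = 5 - 1*1 = 5 - 1 = 4)
j(b) = √(-75 + b)/9 (j(b) = √(b - 75)/9 = √(-75 + b)/9)
p(H(0)) + j(-43 - 1*47) = -171 + √(-75 + (-43 - 1*47))/9 = -171 + √(-75 + (-43 - 47))/9 = -171 + √(-75 - 90)/9 = -171 + √(-165)/9 = -171 + (I*√165)/9 = -171 + I*√165/9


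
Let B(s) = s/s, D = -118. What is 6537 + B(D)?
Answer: 6538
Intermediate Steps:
B(s) = 1
6537 + B(D) = 6537 + 1 = 6538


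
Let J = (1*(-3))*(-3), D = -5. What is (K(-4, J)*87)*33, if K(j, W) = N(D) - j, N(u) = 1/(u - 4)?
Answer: 11165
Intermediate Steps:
J = 9 (J = -3*(-3) = 9)
N(u) = 1/(-4 + u)
K(j, W) = -1/9 - j (K(j, W) = 1/(-4 - 5) - j = 1/(-9) - j = -1/9 - j)
(K(-4, J)*87)*33 = ((-1/9 - 1*(-4))*87)*33 = ((-1/9 + 4)*87)*33 = ((35/9)*87)*33 = (1015/3)*33 = 11165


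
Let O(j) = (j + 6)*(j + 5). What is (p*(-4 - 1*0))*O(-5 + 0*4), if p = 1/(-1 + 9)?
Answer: 0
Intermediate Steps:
p = ⅛ (p = 1/8 = ⅛ ≈ 0.12500)
O(j) = (5 + j)*(6 + j) (O(j) = (6 + j)*(5 + j) = (5 + j)*(6 + j))
(p*(-4 - 1*0))*O(-5 + 0*4) = ((-4 - 1*0)/8)*(30 + (-5 + 0*4)² + 11*(-5 + 0*4)) = ((-4 + 0)/8)*(30 + (-5 + 0)² + 11*(-5 + 0)) = ((⅛)*(-4))*(30 + (-5)² + 11*(-5)) = -(30 + 25 - 55)/2 = -½*0 = 0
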